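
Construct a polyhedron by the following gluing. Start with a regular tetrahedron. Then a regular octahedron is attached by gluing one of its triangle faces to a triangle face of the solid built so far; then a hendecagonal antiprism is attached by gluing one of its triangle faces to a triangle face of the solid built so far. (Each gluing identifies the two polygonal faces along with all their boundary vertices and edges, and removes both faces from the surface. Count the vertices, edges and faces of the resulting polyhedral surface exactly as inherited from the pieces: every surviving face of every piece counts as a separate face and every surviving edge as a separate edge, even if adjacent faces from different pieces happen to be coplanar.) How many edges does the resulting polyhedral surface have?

56

A regular tetrahedron: V=4, E=6, F=4.
Attach a regular octahedron (V=6, E=12, F=8) along a 3-gon: merge 3 vertices and 3 edges, delete both glued faces → V=7, E=15, F=10.
Attach a hendecagonal antiprism (V=22, E=44, F=24) along a 3-gon: merge 3 vertices and 3 edges, delete both glued faces → V=26, E=56, F=32.
Check: V − E + F = 26 − 56 + 32 = 2.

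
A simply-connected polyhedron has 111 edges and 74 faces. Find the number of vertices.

39

Here V − E + F = 2.
V = 2 + E − F = 2 + 111 − 74 = 39.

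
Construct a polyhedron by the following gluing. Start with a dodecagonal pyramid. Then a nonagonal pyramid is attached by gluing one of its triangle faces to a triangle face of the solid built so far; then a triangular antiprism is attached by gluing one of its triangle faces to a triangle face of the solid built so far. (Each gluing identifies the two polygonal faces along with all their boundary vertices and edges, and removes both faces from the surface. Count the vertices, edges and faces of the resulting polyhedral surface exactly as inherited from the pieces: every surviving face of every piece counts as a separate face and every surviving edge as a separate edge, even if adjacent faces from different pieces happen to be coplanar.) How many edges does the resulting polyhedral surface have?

A dodecagonal pyramid: V=13, E=24, F=13.
Attach a nonagonal pyramid (V=10, E=18, F=10) along a 3-gon: merge 3 vertices and 3 edges, delete both glued faces → V=20, E=39, F=21.
Attach a triangular antiprism (V=6, E=12, F=8) along a 3-gon: merge 3 vertices and 3 edges, delete both glued faces → V=23, E=48, F=27.
Check: V − E + F = 23 − 48 + 27 = 2.

48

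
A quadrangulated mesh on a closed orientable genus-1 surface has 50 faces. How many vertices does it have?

50

χ = 2 − 2·1 = 0, and every face is a square so 4F = 2E.
E = 4·50/2 = 100. Then V = 0 + E − F = 0 + 100 − 50 = 50.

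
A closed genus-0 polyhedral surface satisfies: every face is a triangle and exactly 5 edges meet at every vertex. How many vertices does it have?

Each face has 3 edges and each edge borders two faces, so 2E = 3F.
Each vertex has degree 5, so 5V = 2E and hence V = 3F/5.
Euler: V − E + F = 2 ⇒ (3F/5) − (3F/2) + F = 2.
Multiply by 10: (6 − 15 + 10)F = 20, i.e. 1F = 20.
So F = 20, E = 3·20/2 = 30, V = 3·20/5 = 12.

12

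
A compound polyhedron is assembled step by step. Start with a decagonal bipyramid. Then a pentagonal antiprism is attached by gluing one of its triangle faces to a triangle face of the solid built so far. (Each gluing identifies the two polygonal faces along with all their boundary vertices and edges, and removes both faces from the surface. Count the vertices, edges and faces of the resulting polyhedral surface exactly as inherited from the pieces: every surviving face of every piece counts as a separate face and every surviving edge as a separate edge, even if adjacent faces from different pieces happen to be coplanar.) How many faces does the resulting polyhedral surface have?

A decagonal bipyramid: V=12, E=30, F=20.
Attach a pentagonal antiprism (V=10, E=20, F=12) along a 3-gon: merge 3 vertices and 3 edges, delete both glued faces → V=19, E=47, F=30.
Check: V − E + F = 19 − 47 + 30 = 2.

30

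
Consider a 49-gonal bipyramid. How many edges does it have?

A bipyramid over an n-gon has 2n triangular faces and n + 2 vertices: V = 49 + 2 = 51, E = 3·49 = 147, F = 2·49 = 98.

147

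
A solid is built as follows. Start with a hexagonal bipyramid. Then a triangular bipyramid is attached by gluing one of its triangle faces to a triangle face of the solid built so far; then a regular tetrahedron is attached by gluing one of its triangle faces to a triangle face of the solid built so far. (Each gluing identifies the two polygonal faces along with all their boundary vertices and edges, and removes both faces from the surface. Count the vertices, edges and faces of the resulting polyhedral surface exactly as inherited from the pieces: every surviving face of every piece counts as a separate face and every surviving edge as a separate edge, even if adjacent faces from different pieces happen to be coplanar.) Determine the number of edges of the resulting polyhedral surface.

A hexagonal bipyramid: V=8, E=18, F=12.
Attach a triangular bipyramid (V=5, E=9, F=6) along a 3-gon: merge 3 vertices and 3 edges, delete both glued faces → V=10, E=24, F=16.
Attach a regular tetrahedron (V=4, E=6, F=4) along a 3-gon: merge 3 vertices and 3 edges, delete both glued faces → V=11, E=27, F=18.
Check: V − E + F = 11 − 27 + 18 = 2.

27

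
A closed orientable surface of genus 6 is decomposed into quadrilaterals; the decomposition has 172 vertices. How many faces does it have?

χ = 2 − 2·6 = -10, and every face is a square so 4F = 2E.
V − E + F = -10 with E = 4F/2 gives 172 − (4/2 − 1)·F = -10, so F = 182 and E = 364.

182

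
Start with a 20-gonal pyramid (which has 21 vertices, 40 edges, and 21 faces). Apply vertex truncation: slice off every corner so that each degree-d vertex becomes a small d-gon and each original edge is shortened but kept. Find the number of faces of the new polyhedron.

42

Truncation replaces each original edge-end by a new vertex, so V′ = 2E = 80.
Each original edge survives, and each old vertex of degree d contributes d new edges; summing degrees gives Σd = 2E, so E′ = E + 2E = 3E = 120.
Each original face survives and each original vertex becomes one new face: F′ = F + V = 42.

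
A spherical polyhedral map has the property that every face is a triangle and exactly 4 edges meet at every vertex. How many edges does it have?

12

Each face has 3 edges and each edge borders two faces, so 2E = 3F.
Each vertex has degree 4, so 4V = 2E and hence V = 3F/4.
Euler: V − E + F = 2 ⇒ (3F/4) − (3F/2) + F = 2.
Multiply by 8: (6 − 12 + 8)F = 16, i.e. 2F = 16.
So F = 8, E = 3·8/2 = 12, V = 3·8/4 = 6.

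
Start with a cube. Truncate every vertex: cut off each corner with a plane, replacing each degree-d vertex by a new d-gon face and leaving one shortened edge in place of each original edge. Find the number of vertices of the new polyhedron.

The base solid has V = 8, E = 12, F = 6.
Truncation replaces each original edge-end by a new vertex, so V′ = 2E = 24.
Each original edge survives, and each old vertex of degree d contributes d new edges; summing degrees gives Σd = 2E, so E′ = E + 2E = 3E = 36.
Each original face survives and each original vertex becomes one new face: F′ = F + V = 14.

24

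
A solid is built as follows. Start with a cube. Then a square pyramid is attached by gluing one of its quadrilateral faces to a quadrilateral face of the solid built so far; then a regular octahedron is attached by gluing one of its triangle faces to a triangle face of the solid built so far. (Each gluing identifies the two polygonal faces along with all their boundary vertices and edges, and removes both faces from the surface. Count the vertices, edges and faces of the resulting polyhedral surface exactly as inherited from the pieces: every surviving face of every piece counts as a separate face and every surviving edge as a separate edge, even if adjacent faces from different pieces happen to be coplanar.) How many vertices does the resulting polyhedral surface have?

A cube: V=8, E=12, F=6.
Attach a square pyramid (V=5, E=8, F=5) along a 4-gon: merge 4 vertices and 4 edges, delete both glued faces → V=9, E=16, F=9.
Attach a regular octahedron (V=6, E=12, F=8) along a 3-gon: merge 3 vertices and 3 edges, delete both glued faces → V=12, E=25, F=15.
Check: V − E + F = 12 − 25 + 15 = 2.

12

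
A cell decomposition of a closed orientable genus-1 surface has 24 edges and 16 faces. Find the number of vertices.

For a closed orientable surface of genus 1, χ = 2 − 2·1 = 0.
V = 0 + E − F = 0 + 24 − 16 = 8.

8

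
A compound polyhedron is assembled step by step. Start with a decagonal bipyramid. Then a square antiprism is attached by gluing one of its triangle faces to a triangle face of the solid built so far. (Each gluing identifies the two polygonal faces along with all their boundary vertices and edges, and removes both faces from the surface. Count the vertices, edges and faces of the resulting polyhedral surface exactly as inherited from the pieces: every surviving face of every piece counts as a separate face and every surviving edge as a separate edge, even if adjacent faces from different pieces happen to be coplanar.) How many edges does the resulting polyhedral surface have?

A decagonal bipyramid: V=12, E=30, F=20.
Attach a square antiprism (V=8, E=16, F=10) along a 3-gon: merge 3 vertices and 3 edges, delete both glued faces → V=17, E=43, F=28.
Check: V − E + F = 17 − 43 + 28 = 2.

43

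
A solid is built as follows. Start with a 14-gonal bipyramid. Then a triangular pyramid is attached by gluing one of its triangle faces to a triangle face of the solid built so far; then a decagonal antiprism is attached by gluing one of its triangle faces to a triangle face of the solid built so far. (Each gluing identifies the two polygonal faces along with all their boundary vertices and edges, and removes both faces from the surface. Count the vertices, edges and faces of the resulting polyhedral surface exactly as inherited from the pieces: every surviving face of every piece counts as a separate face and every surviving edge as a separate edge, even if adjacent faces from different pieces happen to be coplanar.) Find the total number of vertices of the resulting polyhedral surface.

A 14-gonal bipyramid: V=16, E=42, F=28.
Attach a triangular pyramid (V=4, E=6, F=4) along a 3-gon: merge 3 vertices and 3 edges, delete both glued faces → V=17, E=45, F=30.
Attach a decagonal antiprism (V=20, E=40, F=22) along a 3-gon: merge 3 vertices and 3 edges, delete both glued faces → V=34, E=82, F=50.
Check: V − E + F = 34 − 82 + 50 = 2.

34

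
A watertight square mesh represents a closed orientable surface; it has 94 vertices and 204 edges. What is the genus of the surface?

Every face is a square and each edge borders two faces, so 4F = 2·204, giving F = 102.
χ = V − E + F = 94 − 204 + 102 = -8.
For a closed orientable surface χ = 2 − 2g, so g = (2 − (-8))/2 = 5.

5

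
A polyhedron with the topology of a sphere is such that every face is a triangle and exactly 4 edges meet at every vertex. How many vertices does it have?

6

Each face has 3 edges and each edge borders two faces, so 2E = 3F.
Each vertex has degree 4, so 4V = 2E and hence V = 3F/4.
Euler: V − E + F = 2 ⇒ (3F/4) − (3F/2) + F = 2.
Multiply by 8: (6 − 12 + 8)F = 16, i.e. 2F = 16.
So F = 8, E = 3·8/2 = 12, V = 3·8/4 = 6.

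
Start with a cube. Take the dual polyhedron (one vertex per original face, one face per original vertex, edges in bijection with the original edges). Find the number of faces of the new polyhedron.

8

The base solid has V = 8, E = 12, F = 6.
The dual swaps V and F and preserves E: V′ = F = 6, E′ = E = 12, F′ = V = 8.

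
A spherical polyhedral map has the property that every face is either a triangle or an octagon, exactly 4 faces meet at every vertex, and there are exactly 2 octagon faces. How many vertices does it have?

16

Let x be the number of triangles; then F = 2 + x.
Edge–face incidences: 2E = 8·2 + 3·x = 16 + 3x.
Every vertex has degree 4, so 4V = 2E.
Euler: V − E + F = 2 ⇒ (2E)/4 − E + (2 + x) = 2.
Multiply by 8: 2·(2E) − 4·(2E) + 8·(2 + x) = 16, i.e. 16 + 8x − 2·(16 + 3x) = 16.
Collecting terms: 2x − 16 = 16, so 2x = 32, so x = 16.
Then 2E = 16 + 3·16 = 64, so E = 32, V = 2E/4 = 16, F = 2 + 16 = 18.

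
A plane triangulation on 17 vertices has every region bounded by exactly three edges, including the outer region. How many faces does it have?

In a plane triangulation 3F = 2E and V − E + F = 2, so F = 2V − 4 = 2·17 − 4 = 30.

30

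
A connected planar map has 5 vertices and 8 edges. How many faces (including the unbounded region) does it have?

Euler's formula for a connected plane graph: V − E + F = 2, so F = 2 − 5 + 8 = 5.

5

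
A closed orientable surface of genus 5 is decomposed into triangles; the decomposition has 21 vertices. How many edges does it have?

87

χ = 2 − 2·5 = -8, and every face is a triangle so 3F = 2E.
V − E + F = -8 with E = 3F/2 gives 21 − (3/2 − 1)·F = -8, so F = 58 and E = 87.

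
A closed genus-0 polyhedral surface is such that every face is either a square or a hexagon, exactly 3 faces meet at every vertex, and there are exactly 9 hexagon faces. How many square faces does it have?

Let x be the number of squares; then F = 9 + x.
Edge–face incidences: 2E = 6·9 + 4·x = 54 + 4x.
Every vertex has degree 3, so 3V = 2E.
Euler: V − E + F = 2 ⇒ (2E)/3 − E + (9 + x) = 2.
Multiply by 6: 2·(2E) − 3·(2E) + 6·(9 + x) = 12, i.e. 54 + 6x − (54 + 4x) = 12.
Collecting terms: 2x = 12, so x = 6.
Then 2E = 54 + 4·6 = 78, so E = 39, V = 2E/3 = 26, F = 9 + 6 = 15.

6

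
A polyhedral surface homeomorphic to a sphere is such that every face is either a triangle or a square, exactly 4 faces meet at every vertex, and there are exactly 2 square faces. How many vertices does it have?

Let x be the number of triangles; then F = 2 + x.
Edge–face incidences: 2E = 4·2 + 3·x = 8 + 3x.
Every vertex has degree 4, so 4V = 2E.
Euler: V − E + F = 2 ⇒ (2E)/4 − E + (2 + x) = 2.
Multiply by 8: 2·(2E) − 4·(2E) + 8·(2 + x) = 16, i.e. 16 + 8x − 2·(8 + 3x) = 16.
Collecting terms: 2x = 16, so x = 8.
Then 2E = 8 + 3·8 = 32, so E = 16, V = 2E/4 = 8, F = 2 + 8 = 10.

8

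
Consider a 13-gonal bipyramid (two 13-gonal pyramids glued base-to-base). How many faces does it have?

26

A bipyramid over an n-gon has 2n triangular faces and n + 2 vertices: V = 13 + 2 = 15, E = 3·13 = 39, F = 2·13 = 26.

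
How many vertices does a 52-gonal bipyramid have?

A bipyramid over an n-gon has 2n triangular faces and n + 2 vertices: V = 52 + 2 = 54, E = 3·52 = 156, F = 2·52 = 104.

54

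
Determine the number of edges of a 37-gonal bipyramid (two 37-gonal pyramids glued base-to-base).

A bipyramid over an n-gon has 2n triangular faces and n + 2 vertices: V = 37 + 2 = 39, E = 3·37 = 111, F = 2·37 = 74.

111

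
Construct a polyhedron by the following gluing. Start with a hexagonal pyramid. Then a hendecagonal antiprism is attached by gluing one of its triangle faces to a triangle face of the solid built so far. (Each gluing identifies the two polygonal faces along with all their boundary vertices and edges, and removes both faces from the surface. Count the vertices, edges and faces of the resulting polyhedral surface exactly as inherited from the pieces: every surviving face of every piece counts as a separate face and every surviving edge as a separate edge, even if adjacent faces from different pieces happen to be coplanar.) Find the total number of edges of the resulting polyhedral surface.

53

A hexagonal pyramid: V=7, E=12, F=7.
Attach a hendecagonal antiprism (V=22, E=44, F=24) along a 3-gon: merge 3 vertices and 3 edges, delete both glued faces → V=26, E=53, F=29.
Check: V − E + F = 26 − 53 + 29 = 2.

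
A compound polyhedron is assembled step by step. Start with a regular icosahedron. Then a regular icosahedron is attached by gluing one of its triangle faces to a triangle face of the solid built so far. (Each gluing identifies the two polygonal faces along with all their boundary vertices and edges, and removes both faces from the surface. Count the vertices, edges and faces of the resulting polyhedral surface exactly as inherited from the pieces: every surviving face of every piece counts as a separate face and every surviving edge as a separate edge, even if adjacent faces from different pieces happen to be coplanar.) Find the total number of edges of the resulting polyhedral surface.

57

A regular icosahedron: V=12, E=30, F=20.
Attach a regular icosahedron (V=12, E=30, F=20) along a 3-gon: merge 3 vertices and 3 edges, delete both glued faces → V=21, E=57, F=38.
Check: V − E + F = 21 − 57 + 38 = 2.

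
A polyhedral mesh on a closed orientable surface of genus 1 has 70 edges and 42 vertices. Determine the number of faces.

For a closed orientable surface of genus 1, χ = 2 − 2·1 = 0.
F = 0 − V + E = 0 − 42 + 70 = 28.

28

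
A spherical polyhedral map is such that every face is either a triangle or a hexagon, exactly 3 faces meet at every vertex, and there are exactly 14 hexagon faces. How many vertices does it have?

32

Let x be the number of triangles; then F = 14 + x.
Edge–face incidences: 2E = 6·14 + 3·x = 84 + 3x.
Every vertex has degree 3, so 3V = 2E.
Euler: V − E + F = 2 ⇒ (2E)/3 − E + (14 + x) = 2.
Multiply by 6: 2·(2E) − 3·(2E) + 6·(14 + x) = 12, i.e. 84 + 6x − (84 + 3x) = 12.
Collecting terms: 3x = 12, so x = 4.
Then 2E = 84 + 3·4 = 96, so E = 48, V = 2E/3 = 32, F = 14 + 4 = 18.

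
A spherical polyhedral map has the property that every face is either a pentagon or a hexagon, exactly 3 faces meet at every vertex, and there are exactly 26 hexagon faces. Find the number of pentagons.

12

Let x be the number of pentagons; then F = 26 + x.
Edge–face incidences: 2E = 6·26 + 5·x = 156 + 5x.
Every vertex has degree 3, so 3V = 2E.
Euler: V − E + F = 2 ⇒ (2E)/3 − E + (26 + x) = 2.
Multiply by 6: 2·(2E) − 3·(2E) + 6·(26 + x) = 12, i.e. 156 + 6x − (156 + 5x) = 12.
Collecting terms: x = 12.
Then 2E = 156 + 5·12 = 216, so E = 108, V = 2E/3 = 72, F = 26 + 12 = 38.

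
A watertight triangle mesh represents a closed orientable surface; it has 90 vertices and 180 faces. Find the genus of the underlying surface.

Every face is a triangle, so 2E = 3·180 = 540, giving E = 270.
χ = V − E + F = 90 − 270 + 180 = 0.
For a closed orientable surface χ = 2 − 2g, so g = (2 − (0))/2 = 1.

1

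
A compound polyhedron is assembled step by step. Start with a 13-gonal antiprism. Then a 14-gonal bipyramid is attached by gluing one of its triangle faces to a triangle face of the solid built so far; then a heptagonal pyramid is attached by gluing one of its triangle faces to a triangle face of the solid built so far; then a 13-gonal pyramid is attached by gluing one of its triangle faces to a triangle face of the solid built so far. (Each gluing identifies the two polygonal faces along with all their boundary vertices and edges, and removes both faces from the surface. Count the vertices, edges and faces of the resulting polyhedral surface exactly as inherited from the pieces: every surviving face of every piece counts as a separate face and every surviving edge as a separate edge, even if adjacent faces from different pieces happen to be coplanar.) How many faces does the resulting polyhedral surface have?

72

A 13-gonal antiprism: V=26, E=52, F=28.
Attach a 14-gonal bipyramid (V=16, E=42, F=28) along a 3-gon: merge 3 vertices and 3 edges, delete both glued faces → V=39, E=91, F=54.
Attach a heptagonal pyramid (V=8, E=14, F=8) along a 3-gon: merge 3 vertices and 3 edges, delete both glued faces → V=44, E=102, F=60.
Attach a 13-gonal pyramid (V=14, E=26, F=14) along a 3-gon: merge 3 vertices and 3 edges, delete both glued faces → V=55, E=125, F=72.
Check: V − E + F = 55 − 125 + 72 = 2.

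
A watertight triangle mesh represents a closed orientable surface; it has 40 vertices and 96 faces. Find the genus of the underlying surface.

Every face is a triangle, so 2E = 3·96 = 288, giving E = 144.
χ = V − E + F = 40 − 144 + 96 = -8.
For a closed orientable surface χ = 2 − 2g, so g = (2 − (-8))/2 = 5.

5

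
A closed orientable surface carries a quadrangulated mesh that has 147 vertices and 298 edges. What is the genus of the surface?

Every face is a square and each edge borders two faces, so 4F = 2·298, giving F = 149.
χ = V − E + F = 147 − 298 + 149 = -2.
For a closed orientable surface χ = 2 − 2g, so g = (2 − (-2))/2 = 2.

2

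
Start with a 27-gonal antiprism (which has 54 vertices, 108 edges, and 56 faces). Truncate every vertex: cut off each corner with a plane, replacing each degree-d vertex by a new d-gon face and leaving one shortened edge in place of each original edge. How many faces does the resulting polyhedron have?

Truncation replaces each original edge-end by a new vertex, so V′ = 2E = 216.
Each original edge survives, and each old vertex of degree d contributes d new edges; summing degrees gives Σd = 2E, so E′ = E + 2E = 3E = 324.
Each original face survives and each original vertex becomes one new face: F′ = F + V = 110.

110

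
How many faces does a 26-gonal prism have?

28

A prism on an n-gon has two n-gon bases and n rectangular sides: V = 2·26 = 52, E = 3·26 = 78, F = 26 + 2 = 28.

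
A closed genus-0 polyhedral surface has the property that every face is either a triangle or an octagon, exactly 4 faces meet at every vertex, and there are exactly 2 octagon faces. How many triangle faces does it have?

Let x be the number of triangles; then F = 2 + x.
Edge–face incidences: 2E = 8·2 + 3·x = 16 + 3x.
Every vertex has degree 4, so 4V = 2E.
Euler: V − E + F = 2 ⇒ (2E)/4 − E + (2 + x) = 2.
Multiply by 8: 2·(2E) − 4·(2E) + 8·(2 + x) = 16, i.e. 16 + 8x − 2·(16 + 3x) = 16.
Collecting terms: 2x − 16 = 16, so 2x = 32, so x = 16.
Then 2E = 16 + 3·16 = 64, so E = 32, V = 2E/4 = 16, F = 2 + 16 = 18.

16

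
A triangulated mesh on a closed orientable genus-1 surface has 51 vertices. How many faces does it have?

χ = 2 − 2·1 = 0, and every face is a triangle so 3F = 2E.
V − E + F = 0 with E = 3F/2 gives 51 − (3/2 − 1)·F = 0, so F = 102 and E = 153.

102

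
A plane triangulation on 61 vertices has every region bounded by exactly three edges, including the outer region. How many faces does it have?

118

In a plane triangulation 3F = 2E and V − E + F = 2, so F = 2V − 4 = 2·61 − 4 = 118.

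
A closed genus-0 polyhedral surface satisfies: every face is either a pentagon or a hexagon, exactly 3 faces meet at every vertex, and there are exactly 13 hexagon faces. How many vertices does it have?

Let x be the number of pentagons; then F = 13 + x.
Edge–face incidences: 2E = 6·13 + 5·x = 78 + 5x.
Every vertex has degree 3, so 3V = 2E.
Euler: V − E + F = 2 ⇒ (2E)/3 − E + (13 + x) = 2.
Multiply by 6: 2·(2E) − 3·(2E) + 6·(13 + x) = 12, i.e. 78 + 6x − (78 + 5x) = 12.
Collecting terms: x = 12.
Then 2E = 78 + 5·12 = 138, so E = 69, V = 2E/3 = 46, F = 13 + 12 = 25.

46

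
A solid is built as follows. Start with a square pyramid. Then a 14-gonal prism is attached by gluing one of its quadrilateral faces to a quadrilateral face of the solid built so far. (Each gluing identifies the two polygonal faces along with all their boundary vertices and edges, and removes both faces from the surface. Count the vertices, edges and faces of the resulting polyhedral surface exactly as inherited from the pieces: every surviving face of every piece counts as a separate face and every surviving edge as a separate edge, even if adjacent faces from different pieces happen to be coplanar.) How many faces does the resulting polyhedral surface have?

A square pyramid: V=5, E=8, F=5.
Attach a 14-gonal prism (V=28, E=42, F=16) along a 4-gon: merge 4 vertices and 4 edges, delete both glued faces → V=29, E=46, F=19.
Check: V − E + F = 29 − 46 + 19 = 2.

19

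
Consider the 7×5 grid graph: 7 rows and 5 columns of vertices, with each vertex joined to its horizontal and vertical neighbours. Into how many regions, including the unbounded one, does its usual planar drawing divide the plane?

The grid has V = 7·5 = 35 vertices and E = 7·4 + 5·6 = 58 edges.
F = 2 − V + E = 2 − 35 + 58 = 25.

25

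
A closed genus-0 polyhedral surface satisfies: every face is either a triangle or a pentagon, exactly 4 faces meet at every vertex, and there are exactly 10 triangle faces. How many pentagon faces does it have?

Let x be the number of pentagons; then F = 10 + x.
Edge–face incidences: 2E = 3·10 + 5·x = 30 + 5x.
Every vertex has degree 4, so 4V = 2E.
Euler: V − E + F = 2 ⇒ (2E)/4 − E + (10 + x) = 2.
Multiply by 8: 2·(2E) − 4·(2E) + 8·(10 + x) = 16, i.e. 80 + 8x − 2·(30 + 5x) = 16.
Collecting terms: −2x + 20 = 16, so −2x = −4, so x = 2.
Then 2E = 30 + 5·2 = 40, so E = 20, V = 2E/4 = 10, F = 10 + 2 = 12.

2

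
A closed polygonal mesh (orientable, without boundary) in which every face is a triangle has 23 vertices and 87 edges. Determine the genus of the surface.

Every face is a triangle and each edge borders two faces, so 3F = 2·87, giving F = 58.
χ = V − E + F = 23 − 87 + 58 = -6.
For a closed orientable surface χ = 2 − 2g, so g = (2 − (-6))/2 = 4.

4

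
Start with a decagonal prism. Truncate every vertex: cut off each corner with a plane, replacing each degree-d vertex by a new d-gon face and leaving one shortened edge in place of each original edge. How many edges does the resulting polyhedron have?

90

The base solid has V = 20, E = 30, F = 12.
Truncation replaces each original edge-end by a new vertex, so V′ = 2E = 60.
Each original edge survives, and each old vertex of degree d contributes d new edges; summing degrees gives Σd = 2E, so E′ = E + 2E = 3E = 90.
Each original face survives and each original vertex becomes one new face: F′ = F + V = 32.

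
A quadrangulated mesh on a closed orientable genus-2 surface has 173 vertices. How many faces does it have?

χ = 2 − 2·2 = -2, and every face is a square so 4F = 2E.
V − E + F = -2 with E = 4F/2 gives 173 − (4/2 − 1)·F = -2, so F = 175 and E = 350.

175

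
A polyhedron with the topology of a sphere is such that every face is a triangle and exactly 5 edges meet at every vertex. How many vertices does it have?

12

Each face has 3 edges and each edge borders two faces, so 2E = 3F.
Each vertex has degree 5, so 5V = 2E and hence V = 3F/5.
Euler: V − E + F = 2 ⇒ (3F/5) − (3F/2) + F = 2.
Multiply by 10: (6 − 15 + 10)F = 20, i.e. 1F = 20.
So F = 20, E = 3·20/2 = 30, V = 3·20/5 = 12.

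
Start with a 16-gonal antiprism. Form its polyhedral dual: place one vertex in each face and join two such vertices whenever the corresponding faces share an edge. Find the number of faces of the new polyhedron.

32

The base solid has V = 32, E = 64, F = 34.
The dual swaps V and F and preserves E: V′ = F = 34, E′ = E = 64, F′ = V = 32.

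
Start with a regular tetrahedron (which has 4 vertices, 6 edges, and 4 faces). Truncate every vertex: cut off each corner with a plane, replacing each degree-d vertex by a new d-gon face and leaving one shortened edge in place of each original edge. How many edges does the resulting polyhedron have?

18

Truncation replaces each original edge-end by a new vertex, so V′ = 2E = 12.
Each original edge survives, and each old vertex of degree d contributes d new edges; summing degrees gives Σd = 2E, so E′ = E + 2E = 3E = 18.
Each original face survives and each original vertex becomes one new face: F′ = F + V = 8.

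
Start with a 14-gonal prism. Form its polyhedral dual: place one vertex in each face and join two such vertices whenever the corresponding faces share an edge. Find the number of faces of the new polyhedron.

The base solid has V = 28, E = 42, F = 16.
The dual swaps V and F and preserves E: V′ = F = 16, E′ = E = 42, F′ = V = 28.

28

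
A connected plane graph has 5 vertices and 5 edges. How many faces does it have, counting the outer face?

2

Euler's formula for a connected plane graph: V − E + F = 2, so F = 2 − 5 + 5 = 2.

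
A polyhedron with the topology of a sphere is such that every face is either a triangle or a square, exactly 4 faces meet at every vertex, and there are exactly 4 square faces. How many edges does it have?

Let x be the number of triangles; then F = 4 + x.
Edge–face incidences: 2E = 4·4 + 3·x = 16 + 3x.
Every vertex has degree 4, so 4V = 2E.
Euler: V − E + F = 2 ⇒ (2E)/4 − E + (4 + x) = 2.
Multiply by 8: 2·(2E) − 4·(2E) + 8·(4 + x) = 16, i.e. 32 + 8x − 2·(16 + 3x) = 16.
Collecting terms: 2x = 16, so x = 8.
Then 2E = 16 + 3·8 = 40, so E = 20, V = 2E/4 = 10, F = 4 + 8 = 12.

20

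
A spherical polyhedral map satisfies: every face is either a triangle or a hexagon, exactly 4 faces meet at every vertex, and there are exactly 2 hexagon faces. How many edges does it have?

Let x be the number of triangles; then F = 2 + x.
Edge–face incidences: 2E = 6·2 + 3·x = 12 + 3x.
Every vertex has degree 4, so 4V = 2E.
Euler: V − E + F = 2 ⇒ (2E)/4 − E + (2 + x) = 2.
Multiply by 8: 2·(2E) − 4·(2E) + 8·(2 + x) = 16, i.e. 16 + 8x − 2·(12 + 3x) = 16.
Collecting terms: 2x − 8 = 16, so 2x = 24, so x = 12.
Then 2E = 12 + 3·12 = 48, so E = 24, V = 2E/4 = 12, F = 2 + 12 = 14.

24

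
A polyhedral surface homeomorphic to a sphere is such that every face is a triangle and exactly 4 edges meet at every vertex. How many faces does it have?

8

Each face has 3 edges and each edge borders two faces, so 2E = 3F.
Each vertex has degree 4, so 4V = 2E and hence V = 3F/4.
Euler: V − E + F = 2 ⇒ (3F/4) − (3F/2) + F = 2.
Multiply by 8: (6 − 12 + 8)F = 16, i.e. 2F = 16.
So F = 8, E = 3·8/2 = 12, V = 3·8/4 = 6.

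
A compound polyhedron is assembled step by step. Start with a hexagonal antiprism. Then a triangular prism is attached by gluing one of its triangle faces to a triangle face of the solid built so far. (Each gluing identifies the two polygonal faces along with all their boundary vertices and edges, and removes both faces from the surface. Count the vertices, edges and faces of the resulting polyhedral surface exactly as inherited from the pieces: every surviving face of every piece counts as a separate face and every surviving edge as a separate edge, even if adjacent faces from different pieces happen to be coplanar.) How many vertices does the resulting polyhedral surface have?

A hexagonal antiprism: V=12, E=24, F=14.
Attach a triangular prism (V=6, E=9, F=5) along a 3-gon: merge 3 vertices and 3 edges, delete both glued faces → V=15, E=30, F=17.
Check: V − E + F = 15 − 30 + 17 = 2.

15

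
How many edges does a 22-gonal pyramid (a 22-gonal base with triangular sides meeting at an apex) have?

A pyramid on an n-gon base has one n-gon and n triangles: V = 22 + 1 = 23, E = 2·22 = 44, F = 22 + 1 = 23.
Check: V − E + F = 23 − 44 + 23 = 2.

44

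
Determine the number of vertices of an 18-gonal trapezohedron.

The n-trapezohedron (dual of the n-antiprism) has V = 2·18 + 2 = 38, E = 4·18 = 72, F = 2·18 = 36.
Check: V − E + F = 38 − 72 + 36 = 2.

38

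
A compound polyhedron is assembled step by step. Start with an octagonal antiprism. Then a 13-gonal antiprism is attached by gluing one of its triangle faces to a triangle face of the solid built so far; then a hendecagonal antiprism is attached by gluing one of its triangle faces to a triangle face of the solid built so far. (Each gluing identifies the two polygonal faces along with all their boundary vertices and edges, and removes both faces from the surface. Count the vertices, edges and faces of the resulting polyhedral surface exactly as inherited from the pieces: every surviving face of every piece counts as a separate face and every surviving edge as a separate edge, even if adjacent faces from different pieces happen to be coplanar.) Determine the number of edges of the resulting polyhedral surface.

122

An octagonal antiprism: V=16, E=32, F=18.
Attach a 13-gonal antiprism (V=26, E=52, F=28) along a 3-gon: merge 3 vertices and 3 edges, delete both glued faces → V=39, E=81, F=44.
Attach a hendecagonal antiprism (V=22, E=44, F=24) along a 3-gon: merge 3 vertices and 3 edges, delete both glued faces → V=58, E=122, F=66.
Check: V − E + F = 58 − 122 + 66 = 2.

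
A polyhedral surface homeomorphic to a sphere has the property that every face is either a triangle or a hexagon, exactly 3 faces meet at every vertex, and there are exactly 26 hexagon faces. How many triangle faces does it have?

Let x be the number of triangles; then F = 26 + x.
Edge–face incidences: 2E = 6·26 + 3·x = 156 + 3x.
Every vertex has degree 3, so 3V = 2E.
Euler: V − E + F = 2 ⇒ (2E)/3 − E + (26 + x) = 2.
Multiply by 6: 2·(2E) − 3·(2E) + 6·(26 + x) = 12, i.e. 156 + 6x − (156 + 3x) = 12.
Collecting terms: 3x = 12, so x = 4.
Then 2E = 156 + 3·4 = 168, so E = 84, V = 2E/3 = 56, F = 26 + 4 = 30.

4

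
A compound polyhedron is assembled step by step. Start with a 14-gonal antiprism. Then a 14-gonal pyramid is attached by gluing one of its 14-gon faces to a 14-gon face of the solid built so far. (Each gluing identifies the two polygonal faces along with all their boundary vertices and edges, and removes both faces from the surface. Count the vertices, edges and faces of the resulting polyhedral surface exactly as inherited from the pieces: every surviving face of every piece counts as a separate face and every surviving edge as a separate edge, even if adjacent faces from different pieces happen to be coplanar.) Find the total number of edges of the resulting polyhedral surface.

70

A 14-gonal antiprism: V=28, E=56, F=30.
Attach a 14-gonal pyramid (V=15, E=28, F=15) along a 14-gon: merge 14 vertices and 14 edges, delete both glued faces → V=29, E=70, F=43.
Check: V − E + F = 29 − 70 + 43 = 2.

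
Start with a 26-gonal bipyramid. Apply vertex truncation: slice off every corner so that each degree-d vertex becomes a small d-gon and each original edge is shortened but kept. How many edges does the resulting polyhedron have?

234

The base solid has V = 28, E = 78, F = 52.
Truncation replaces each original edge-end by a new vertex, so V′ = 2E = 156.
Each original edge survives, and each old vertex of degree d contributes d new edges; summing degrees gives Σd = 2E, so E′ = E + 2E = 3E = 234.
Each original face survives and each original vertex becomes one new face: F′ = F + V = 80.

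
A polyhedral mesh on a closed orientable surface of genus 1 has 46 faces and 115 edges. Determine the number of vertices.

For a closed orientable surface of genus 1, χ = 2 − 2·1 = 0.
V = 0 + E − F = 0 + 115 − 46 = 69.

69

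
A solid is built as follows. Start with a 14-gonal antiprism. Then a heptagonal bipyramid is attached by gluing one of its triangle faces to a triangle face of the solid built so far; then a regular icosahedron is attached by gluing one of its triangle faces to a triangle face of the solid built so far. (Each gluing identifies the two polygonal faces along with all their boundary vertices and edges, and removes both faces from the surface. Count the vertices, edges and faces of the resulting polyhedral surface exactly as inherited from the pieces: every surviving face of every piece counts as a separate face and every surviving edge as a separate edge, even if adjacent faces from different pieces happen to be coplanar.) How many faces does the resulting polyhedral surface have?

60

A 14-gonal antiprism: V=28, E=56, F=30.
Attach a heptagonal bipyramid (V=9, E=21, F=14) along a 3-gon: merge 3 vertices and 3 edges, delete both glued faces → V=34, E=74, F=42.
Attach a regular icosahedron (V=12, E=30, F=20) along a 3-gon: merge 3 vertices and 3 edges, delete both glued faces → V=43, E=101, F=60.
Check: V − E + F = 43 − 101 + 60 = 2.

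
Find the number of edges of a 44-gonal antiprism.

An antiprism on an n-gon has two n-gon caps and 2n triangles: V = 2·44 = 88, E = 4·44 = 176, F = 2·44 + 2 = 90.

176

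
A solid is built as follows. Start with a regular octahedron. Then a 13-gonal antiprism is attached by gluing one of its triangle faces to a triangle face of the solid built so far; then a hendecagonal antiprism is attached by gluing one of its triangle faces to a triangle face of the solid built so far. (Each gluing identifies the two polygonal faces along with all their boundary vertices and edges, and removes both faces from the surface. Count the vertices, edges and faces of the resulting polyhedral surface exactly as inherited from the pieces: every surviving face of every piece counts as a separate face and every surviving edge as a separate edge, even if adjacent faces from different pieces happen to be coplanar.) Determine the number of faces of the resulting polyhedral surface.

56

A regular octahedron: V=6, E=12, F=8.
Attach a 13-gonal antiprism (V=26, E=52, F=28) along a 3-gon: merge 3 vertices and 3 edges, delete both glued faces → V=29, E=61, F=34.
Attach a hendecagonal antiprism (V=22, E=44, F=24) along a 3-gon: merge 3 vertices and 3 edges, delete both glued faces → V=48, E=102, F=56.
Check: V − E + F = 48 − 102 + 56 = 2.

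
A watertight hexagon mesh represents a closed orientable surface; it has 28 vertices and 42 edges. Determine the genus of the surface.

1

Every face is a hexagon and each edge borders two faces, so 6F = 2·42, giving F = 14.
χ = V − E + F = 28 − 42 + 14 = 0.
For a closed orientable surface χ = 2 − 2g, so g = (2 − (0))/2 = 1.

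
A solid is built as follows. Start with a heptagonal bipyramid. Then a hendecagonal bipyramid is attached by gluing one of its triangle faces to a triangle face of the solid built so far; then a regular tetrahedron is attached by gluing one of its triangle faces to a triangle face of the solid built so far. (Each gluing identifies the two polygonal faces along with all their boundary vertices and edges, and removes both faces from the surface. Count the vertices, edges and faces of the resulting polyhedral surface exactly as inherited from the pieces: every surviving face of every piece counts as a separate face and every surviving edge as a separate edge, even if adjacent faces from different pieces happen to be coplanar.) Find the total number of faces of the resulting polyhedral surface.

A heptagonal bipyramid: V=9, E=21, F=14.
Attach a hendecagonal bipyramid (V=13, E=33, F=22) along a 3-gon: merge 3 vertices and 3 edges, delete both glued faces → V=19, E=51, F=34.
Attach a regular tetrahedron (V=4, E=6, F=4) along a 3-gon: merge 3 vertices and 3 edges, delete both glued faces → V=20, E=54, F=36.
Check: V − E + F = 20 − 54 + 36 = 2.

36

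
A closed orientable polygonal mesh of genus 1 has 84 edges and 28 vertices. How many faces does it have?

56

For a closed orientable surface of genus 1, χ = 2 − 2·1 = 0.
F = 0 − V + E = 0 − 28 + 84 = 56.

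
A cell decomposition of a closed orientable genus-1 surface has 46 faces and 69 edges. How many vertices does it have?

23

For a closed orientable surface of genus 1, χ = 2 − 2·1 = 0.
V = 0 + E − F = 0 + 69 − 46 = 23.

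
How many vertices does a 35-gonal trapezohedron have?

72

The n-trapezohedron (dual of the n-antiprism) has V = 2·35 + 2 = 72, E = 4·35 = 140, F = 2·35 = 70.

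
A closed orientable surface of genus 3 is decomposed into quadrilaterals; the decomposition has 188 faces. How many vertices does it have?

184

χ = 2 − 2·3 = -4, and every face is a square so 4F = 2E.
E = 4·188/2 = 376. Then V = -4 + E − F = -4 + 376 − 188 = 184.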